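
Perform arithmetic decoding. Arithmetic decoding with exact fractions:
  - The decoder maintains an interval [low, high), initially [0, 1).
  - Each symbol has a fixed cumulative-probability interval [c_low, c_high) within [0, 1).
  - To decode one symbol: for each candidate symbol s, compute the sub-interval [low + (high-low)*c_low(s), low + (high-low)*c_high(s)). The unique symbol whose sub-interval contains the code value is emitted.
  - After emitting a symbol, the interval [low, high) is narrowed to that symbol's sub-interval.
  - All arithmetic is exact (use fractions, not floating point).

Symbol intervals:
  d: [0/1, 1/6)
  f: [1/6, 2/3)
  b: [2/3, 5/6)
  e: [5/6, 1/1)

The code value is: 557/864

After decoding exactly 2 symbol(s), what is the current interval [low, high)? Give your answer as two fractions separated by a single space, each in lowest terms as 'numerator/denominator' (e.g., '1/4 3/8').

Step 1: interval [0/1, 1/1), width = 1/1 - 0/1 = 1/1
  'd': [0/1 + 1/1*0/1, 0/1 + 1/1*1/6) = [0/1, 1/6)
  'f': [0/1 + 1/1*1/6, 0/1 + 1/1*2/3) = [1/6, 2/3) <- contains code 557/864
  'b': [0/1 + 1/1*2/3, 0/1 + 1/1*5/6) = [2/3, 5/6)
  'e': [0/1 + 1/1*5/6, 0/1 + 1/1*1/1) = [5/6, 1/1)
  emit 'f', narrow to [1/6, 2/3)
Step 2: interval [1/6, 2/3), width = 2/3 - 1/6 = 1/2
  'd': [1/6 + 1/2*0/1, 1/6 + 1/2*1/6) = [1/6, 1/4)
  'f': [1/6 + 1/2*1/6, 1/6 + 1/2*2/3) = [1/4, 1/2)
  'b': [1/6 + 1/2*2/3, 1/6 + 1/2*5/6) = [1/2, 7/12)
  'e': [1/6 + 1/2*5/6, 1/6 + 1/2*1/1) = [7/12, 2/3) <- contains code 557/864
  emit 'e', narrow to [7/12, 2/3)

Answer: 7/12 2/3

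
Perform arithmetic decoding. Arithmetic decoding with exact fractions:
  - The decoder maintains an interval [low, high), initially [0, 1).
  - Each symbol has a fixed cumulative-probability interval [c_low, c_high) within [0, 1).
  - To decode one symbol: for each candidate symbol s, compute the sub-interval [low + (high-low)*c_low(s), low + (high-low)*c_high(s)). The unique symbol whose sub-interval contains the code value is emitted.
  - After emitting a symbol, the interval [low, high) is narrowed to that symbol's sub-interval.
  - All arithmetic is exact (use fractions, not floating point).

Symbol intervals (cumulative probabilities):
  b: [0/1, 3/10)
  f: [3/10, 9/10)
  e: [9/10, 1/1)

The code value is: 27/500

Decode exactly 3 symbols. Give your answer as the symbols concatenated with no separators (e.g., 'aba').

Step 1: interval [0/1, 1/1), width = 1/1 - 0/1 = 1/1
  'b': [0/1 + 1/1*0/1, 0/1 + 1/1*3/10) = [0/1, 3/10) <- contains code 27/500
  'f': [0/1 + 1/1*3/10, 0/1 + 1/1*9/10) = [3/10, 9/10)
  'e': [0/1 + 1/1*9/10, 0/1 + 1/1*1/1) = [9/10, 1/1)
  emit 'b', narrow to [0/1, 3/10)
Step 2: interval [0/1, 3/10), width = 3/10 - 0/1 = 3/10
  'b': [0/1 + 3/10*0/1, 0/1 + 3/10*3/10) = [0/1, 9/100) <- contains code 27/500
  'f': [0/1 + 3/10*3/10, 0/1 + 3/10*9/10) = [9/100, 27/100)
  'e': [0/1 + 3/10*9/10, 0/1 + 3/10*1/1) = [27/100, 3/10)
  emit 'b', narrow to [0/1, 9/100)
Step 3: interval [0/1, 9/100), width = 9/100 - 0/1 = 9/100
  'b': [0/1 + 9/100*0/1, 0/1 + 9/100*3/10) = [0/1, 27/1000)
  'f': [0/1 + 9/100*3/10, 0/1 + 9/100*9/10) = [27/1000, 81/1000) <- contains code 27/500
  'e': [0/1 + 9/100*9/10, 0/1 + 9/100*1/1) = [81/1000, 9/100)
  emit 'f', narrow to [27/1000, 81/1000)

Answer: bbf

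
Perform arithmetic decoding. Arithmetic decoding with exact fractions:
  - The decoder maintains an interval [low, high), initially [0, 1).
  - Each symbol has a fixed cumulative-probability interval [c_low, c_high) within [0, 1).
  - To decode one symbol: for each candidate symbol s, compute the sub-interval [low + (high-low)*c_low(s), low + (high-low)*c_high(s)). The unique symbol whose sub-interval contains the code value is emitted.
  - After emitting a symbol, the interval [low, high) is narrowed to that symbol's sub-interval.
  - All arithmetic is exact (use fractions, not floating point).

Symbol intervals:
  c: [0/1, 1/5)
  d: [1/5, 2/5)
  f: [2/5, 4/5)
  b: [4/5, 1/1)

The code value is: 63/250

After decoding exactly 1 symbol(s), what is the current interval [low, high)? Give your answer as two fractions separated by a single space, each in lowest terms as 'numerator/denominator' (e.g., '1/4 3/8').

Answer: 1/5 2/5

Derivation:
Step 1: interval [0/1, 1/1), width = 1/1 - 0/1 = 1/1
  'c': [0/1 + 1/1*0/1, 0/1 + 1/1*1/5) = [0/1, 1/5)
  'd': [0/1 + 1/1*1/5, 0/1 + 1/1*2/5) = [1/5, 2/5) <- contains code 63/250
  'f': [0/1 + 1/1*2/5, 0/1 + 1/1*4/5) = [2/5, 4/5)
  'b': [0/1 + 1/1*4/5, 0/1 + 1/1*1/1) = [4/5, 1/1)
  emit 'd', narrow to [1/5, 2/5)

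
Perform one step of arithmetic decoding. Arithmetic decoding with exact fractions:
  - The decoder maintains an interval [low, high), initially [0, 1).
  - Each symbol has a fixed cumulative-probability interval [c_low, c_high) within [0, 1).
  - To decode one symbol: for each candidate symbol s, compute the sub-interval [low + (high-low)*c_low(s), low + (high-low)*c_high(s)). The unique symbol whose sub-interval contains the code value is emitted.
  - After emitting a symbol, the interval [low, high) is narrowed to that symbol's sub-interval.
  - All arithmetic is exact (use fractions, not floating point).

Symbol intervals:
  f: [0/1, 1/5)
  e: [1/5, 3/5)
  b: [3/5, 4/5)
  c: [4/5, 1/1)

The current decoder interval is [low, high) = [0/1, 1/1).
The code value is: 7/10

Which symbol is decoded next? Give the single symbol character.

Answer: b

Derivation:
Interval width = high − low = 1/1 − 0/1 = 1/1
Scaled code = (code − low) / width = (7/10 − 0/1) / 1/1 = 7/10
  f: [0/1, 1/5) 
  e: [1/5, 3/5) 
  b: [3/5, 4/5) ← scaled code falls here ✓
  c: [4/5, 1/1) 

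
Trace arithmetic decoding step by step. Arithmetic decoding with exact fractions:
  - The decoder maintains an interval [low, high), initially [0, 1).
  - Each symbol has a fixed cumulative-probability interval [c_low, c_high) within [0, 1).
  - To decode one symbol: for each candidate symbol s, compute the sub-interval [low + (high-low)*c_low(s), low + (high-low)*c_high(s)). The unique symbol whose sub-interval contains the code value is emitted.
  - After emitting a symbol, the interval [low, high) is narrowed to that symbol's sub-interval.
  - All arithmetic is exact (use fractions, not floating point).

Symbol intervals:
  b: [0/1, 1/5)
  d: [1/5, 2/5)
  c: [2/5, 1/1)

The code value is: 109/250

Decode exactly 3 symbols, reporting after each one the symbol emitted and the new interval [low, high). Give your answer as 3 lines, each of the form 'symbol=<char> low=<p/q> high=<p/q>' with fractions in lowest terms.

Answer: symbol=c low=2/5 high=1/1
symbol=b low=2/5 high=13/25
symbol=d low=53/125 high=56/125

Derivation:
Step 1: interval [0/1, 1/1), width = 1/1 - 0/1 = 1/1
  'b': [0/1 + 1/1*0/1, 0/1 + 1/1*1/5) = [0/1, 1/5)
  'd': [0/1 + 1/1*1/5, 0/1 + 1/1*2/5) = [1/5, 2/5)
  'c': [0/1 + 1/1*2/5, 0/1 + 1/1*1/1) = [2/5, 1/1) <- contains code 109/250
  emit 'c', narrow to [2/5, 1/1)
Step 2: interval [2/5, 1/1), width = 1/1 - 2/5 = 3/5
  'b': [2/5 + 3/5*0/1, 2/5 + 3/5*1/5) = [2/5, 13/25) <- contains code 109/250
  'd': [2/5 + 3/5*1/5, 2/5 + 3/5*2/5) = [13/25, 16/25)
  'c': [2/5 + 3/5*2/5, 2/5 + 3/5*1/1) = [16/25, 1/1)
  emit 'b', narrow to [2/5, 13/25)
Step 3: interval [2/5, 13/25), width = 13/25 - 2/5 = 3/25
  'b': [2/5 + 3/25*0/1, 2/5 + 3/25*1/5) = [2/5, 53/125)
  'd': [2/5 + 3/25*1/5, 2/5 + 3/25*2/5) = [53/125, 56/125) <- contains code 109/250
  'c': [2/5 + 3/25*2/5, 2/5 + 3/25*1/1) = [56/125, 13/25)
  emit 'd', narrow to [53/125, 56/125)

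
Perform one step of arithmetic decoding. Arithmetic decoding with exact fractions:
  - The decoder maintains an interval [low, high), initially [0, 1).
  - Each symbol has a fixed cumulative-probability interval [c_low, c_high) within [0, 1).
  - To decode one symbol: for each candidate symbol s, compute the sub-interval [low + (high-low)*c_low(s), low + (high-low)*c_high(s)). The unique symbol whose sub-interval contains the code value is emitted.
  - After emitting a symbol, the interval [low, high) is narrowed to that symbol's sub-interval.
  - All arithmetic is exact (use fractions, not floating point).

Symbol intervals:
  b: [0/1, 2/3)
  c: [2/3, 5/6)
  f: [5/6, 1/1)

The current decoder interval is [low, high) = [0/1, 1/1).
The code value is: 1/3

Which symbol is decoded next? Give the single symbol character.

Interval width = high − low = 1/1 − 0/1 = 1/1
Scaled code = (code − low) / width = (1/3 − 0/1) / 1/1 = 1/3
  b: [0/1, 2/3) ← scaled code falls here ✓
  c: [2/3, 5/6) 
  f: [5/6, 1/1) 

Answer: b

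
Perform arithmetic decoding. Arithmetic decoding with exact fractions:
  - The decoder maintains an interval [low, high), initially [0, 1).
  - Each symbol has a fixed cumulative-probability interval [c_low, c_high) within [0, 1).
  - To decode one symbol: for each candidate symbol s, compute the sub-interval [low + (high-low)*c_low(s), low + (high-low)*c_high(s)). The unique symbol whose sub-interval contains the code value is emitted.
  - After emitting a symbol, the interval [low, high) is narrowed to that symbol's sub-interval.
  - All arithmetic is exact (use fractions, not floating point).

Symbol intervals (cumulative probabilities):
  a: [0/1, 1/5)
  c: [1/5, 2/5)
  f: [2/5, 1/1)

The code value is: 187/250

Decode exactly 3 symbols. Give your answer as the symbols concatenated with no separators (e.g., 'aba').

Step 1: interval [0/1, 1/1), width = 1/1 - 0/1 = 1/1
  'a': [0/1 + 1/1*0/1, 0/1 + 1/1*1/5) = [0/1, 1/5)
  'c': [0/1 + 1/1*1/5, 0/1 + 1/1*2/5) = [1/5, 2/5)
  'f': [0/1 + 1/1*2/5, 0/1 + 1/1*1/1) = [2/5, 1/1) <- contains code 187/250
  emit 'f', narrow to [2/5, 1/1)
Step 2: interval [2/5, 1/1), width = 1/1 - 2/5 = 3/5
  'a': [2/5 + 3/5*0/1, 2/5 + 3/5*1/5) = [2/5, 13/25)
  'c': [2/5 + 3/5*1/5, 2/5 + 3/5*2/5) = [13/25, 16/25)
  'f': [2/5 + 3/5*2/5, 2/5 + 3/5*1/1) = [16/25, 1/1) <- contains code 187/250
  emit 'f', narrow to [16/25, 1/1)
Step 3: interval [16/25, 1/1), width = 1/1 - 16/25 = 9/25
  'a': [16/25 + 9/25*0/1, 16/25 + 9/25*1/5) = [16/25, 89/125)
  'c': [16/25 + 9/25*1/5, 16/25 + 9/25*2/5) = [89/125, 98/125) <- contains code 187/250
  'f': [16/25 + 9/25*2/5, 16/25 + 9/25*1/1) = [98/125, 1/1)
  emit 'c', narrow to [89/125, 98/125)

Answer: ffc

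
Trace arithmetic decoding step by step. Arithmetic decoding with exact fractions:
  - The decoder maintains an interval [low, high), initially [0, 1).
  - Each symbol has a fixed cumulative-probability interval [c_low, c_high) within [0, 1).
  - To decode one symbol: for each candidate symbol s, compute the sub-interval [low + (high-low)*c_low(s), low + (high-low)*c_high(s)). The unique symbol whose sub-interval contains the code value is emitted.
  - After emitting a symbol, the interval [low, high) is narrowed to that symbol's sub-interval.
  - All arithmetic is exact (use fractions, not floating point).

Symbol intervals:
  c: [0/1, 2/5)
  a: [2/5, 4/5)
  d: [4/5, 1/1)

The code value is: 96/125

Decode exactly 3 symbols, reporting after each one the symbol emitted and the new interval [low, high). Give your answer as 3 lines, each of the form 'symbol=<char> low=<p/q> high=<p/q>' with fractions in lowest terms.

Step 1: interval [0/1, 1/1), width = 1/1 - 0/1 = 1/1
  'c': [0/1 + 1/1*0/1, 0/1 + 1/1*2/5) = [0/1, 2/5)
  'a': [0/1 + 1/1*2/5, 0/1 + 1/1*4/5) = [2/5, 4/5) <- contains code 96/125
  'd': [0/1 + 1/1*4/5, 0/1 + 1/1*1/1) = [4/5, 1/1)
  emit 'a', narrow to [2/5, 4/5)
Step 2: interval [2/5, 4/5), width = 4/5 - 2/5 = 2/5
  'c': [2/5 + 2/5*0/1, 2/5 + 2/5*2/5) = [2/5, 14/25)
  'a': [2/5 + 2/5*2/5, 2/5 + 2/5*4/5) = [14/25, 18/25)
  'd': [2/5 + 2/5*4/5, 2/5 + 2/5*1/1) = [18/25, 4/5) <- contains code 96/125
  emit 'd', narrow to [18/25, 4/5)
Step 3: interval [18/25, 4/5), width = 4/5 - 18/25 = 2/25
  'c': [18/25 + 2/25*0/1, 18/25 + 2/25*2/5) = [18/25, 94/125)
  'a': [18/25 + 2/25*2/5, 18/25 + 2/25*4/5) = [94/125, 98/125) <- contains code 96/125
  'd': [18/25 + 2/25*4/5, 18/25 + 2/25*1/1) = [98/125, 4/5)
  emit 'a', narrow to [94/125, 98/125)

Answer: symbol=a low=2/5 high=4/5
symbol=d low=18/25 high=4/5
symbol=a low=94/125 high=98/125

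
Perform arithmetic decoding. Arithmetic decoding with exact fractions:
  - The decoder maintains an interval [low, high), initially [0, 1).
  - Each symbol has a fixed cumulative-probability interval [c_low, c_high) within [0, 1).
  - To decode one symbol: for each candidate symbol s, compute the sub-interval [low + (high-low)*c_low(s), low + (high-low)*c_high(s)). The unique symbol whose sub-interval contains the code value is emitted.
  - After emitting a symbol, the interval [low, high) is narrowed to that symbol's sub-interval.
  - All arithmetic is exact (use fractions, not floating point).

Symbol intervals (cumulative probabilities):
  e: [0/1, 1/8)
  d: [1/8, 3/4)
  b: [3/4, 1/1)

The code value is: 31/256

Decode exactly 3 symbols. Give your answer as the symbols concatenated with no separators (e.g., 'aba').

Step 1: interval [0/1, 1/1), width = 1/1 - 0/1 = 1/1
  'e': [0/1 + 1/1*0/1, 0/1 + 1/1*1/8) = [0/1, 1/8) <- contains code 31/256
  'd': [0/1 + 1/1*1/8, 0/1 + 1/1*3/4) = [1/8, 3/4)
  'b': [0/1 + 1/1*3/4, 0/1 + 1/1*1/1) = [3/4, 1/1)
  emit 'e', narrow to [0/1, 1/8)
Step 2: interval [0/1, 1/8), width = 1/8 - 0/1 = 1/8
  'e': [0/1 + 1/8*0/1, 0/1 + 1/8*1/8) = [0/1, 1/64)
  'd': [0/1 + 1/8*1/8, 0/1 + 1/8*3/4) = [1/64, 3/32)
  'b': [0/1 + 1/8*3/4, 0/1 + 1/8*1/1) = [3/32, 1/8) <- contains code 31/256
  emit 'b', narrow to [3/32, 1/8)
Step 3: interval [3/32, 1/8), width = 1/8 - 3/32 = 1/32
  'e': [3/32 + 1/32*0/1, 3/32 + 1/32*1/8) = [3/32, 25/256)
  'd': [3/32 + 1/32*1/8, 3/32 + 1/32*3/4) = [25/256, 15/128)
  'b': [3/32 + 1/32*3/4, 3/32 + 1/32*1/1) = [15/128, 1/8) <- contains code 31/256
  emit 'b', narrow to [15/128, 1/8)

Answer: ebb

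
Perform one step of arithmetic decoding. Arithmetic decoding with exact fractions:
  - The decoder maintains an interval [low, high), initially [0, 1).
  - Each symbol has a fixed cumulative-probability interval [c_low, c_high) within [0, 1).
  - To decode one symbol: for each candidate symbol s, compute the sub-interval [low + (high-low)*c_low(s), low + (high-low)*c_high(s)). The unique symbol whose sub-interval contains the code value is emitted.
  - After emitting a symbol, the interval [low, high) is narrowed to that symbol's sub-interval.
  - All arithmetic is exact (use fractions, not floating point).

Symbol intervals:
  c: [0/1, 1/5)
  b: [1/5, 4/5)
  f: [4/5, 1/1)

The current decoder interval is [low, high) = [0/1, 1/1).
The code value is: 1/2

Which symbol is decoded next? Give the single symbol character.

Answer: b

Derivation:
Interval width = high − low = 1/1 − 0/1 = 1/1
Scaled code = (code − low) / width = (1/2 − 0/1) / 1/1 = 1/2
  c: [0/1, 1/5) 
  b: [1/5, 4/5) ← scaled code falls here ✓
  f: [4/5, 1/1) 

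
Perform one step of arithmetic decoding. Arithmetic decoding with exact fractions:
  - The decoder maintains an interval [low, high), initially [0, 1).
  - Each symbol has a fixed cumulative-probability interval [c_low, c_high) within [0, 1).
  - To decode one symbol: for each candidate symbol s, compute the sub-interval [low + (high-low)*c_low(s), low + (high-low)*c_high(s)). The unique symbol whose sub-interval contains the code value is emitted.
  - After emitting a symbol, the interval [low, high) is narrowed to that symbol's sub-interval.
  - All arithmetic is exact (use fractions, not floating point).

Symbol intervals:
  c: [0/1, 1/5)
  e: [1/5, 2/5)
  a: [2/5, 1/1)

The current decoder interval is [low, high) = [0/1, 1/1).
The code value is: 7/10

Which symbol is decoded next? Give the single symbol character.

Interval width = high − low = 1/1 − 0/1 = 1/1
Scaled code = (code − low) / width = (7/10 − 0/1) / 1/1 = 7/10
  c: [0/1, 1/5) 
  e: [1/5, 2/5) 
  a: [2/5, 1/1) ← scaled code falls here ✓

Answer: a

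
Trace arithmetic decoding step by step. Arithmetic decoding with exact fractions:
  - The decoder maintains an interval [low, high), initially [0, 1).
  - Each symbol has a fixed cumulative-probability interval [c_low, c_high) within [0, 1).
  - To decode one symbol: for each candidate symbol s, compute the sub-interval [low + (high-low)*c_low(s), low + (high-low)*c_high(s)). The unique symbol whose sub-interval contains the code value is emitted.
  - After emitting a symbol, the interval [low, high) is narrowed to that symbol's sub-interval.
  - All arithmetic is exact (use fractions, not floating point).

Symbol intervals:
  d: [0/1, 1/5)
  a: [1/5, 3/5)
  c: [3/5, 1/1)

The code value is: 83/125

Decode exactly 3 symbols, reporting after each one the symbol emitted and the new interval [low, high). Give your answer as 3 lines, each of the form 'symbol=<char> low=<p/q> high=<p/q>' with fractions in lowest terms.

Step 1: interval [0/1, 1/1), width = 1/1 - 0/1 = 1/1
  'd': [0/1 + 1/1*0/1, 0/1 + 1/1*1/5) = [0/1, 1/5)
  'a': [0/1 + 1/1*1/5, 0/1 + 1/1*3/5) = [1/5, 3/5)
  'c': [0/1 + 1/1*3/5, 0/1 + 1/1*1/1) = [3/5, 1/1) <- contains code 83/125
  emit 'c', narrow to [3/5, 1/1)
Step 2: interval [3/5, 1/1), width = 1/1 - 3/5 = 2/5
  'd': [3/5 + 2/5*0/1, 3/5 + 2/5*1/5) = [3/5, 17/25) <- contains code 83/125
  'a': [3/5 + 2/5*1/5, 3/5 + 2/5*3/5) = [17/25, 21/25)
  'c': [3/5 + 2/5*3/5, 3/5 + 2/5*1/1) = [21/25, 1/1)
  emit 'd', narrow to [3/5, 17/25)
Step 3: interval [3/5, 17/25), width = 17/25 - 3/5 = 2/25
  'd': [3/5 + 2/25*0/1, 3/5 + 2/25*1/5) = [3/5, 77/125)
  'a': [3/5 + 2/25*1/5, 3/5 + 2/25*3/5) = [77/125, 81/125)
  'c': [3/5 + 2/25*3/5, 3/5 + 2/25*1/1) = [81/125, 17/25) <- contains code 83/125
  emit 'c', narrow to [81/125, 17/25)

Answer: symbol=c low=3/5 high=1/1
symbol=d low=3/5 high=17/25
symbol=c low=81/125 high=17/25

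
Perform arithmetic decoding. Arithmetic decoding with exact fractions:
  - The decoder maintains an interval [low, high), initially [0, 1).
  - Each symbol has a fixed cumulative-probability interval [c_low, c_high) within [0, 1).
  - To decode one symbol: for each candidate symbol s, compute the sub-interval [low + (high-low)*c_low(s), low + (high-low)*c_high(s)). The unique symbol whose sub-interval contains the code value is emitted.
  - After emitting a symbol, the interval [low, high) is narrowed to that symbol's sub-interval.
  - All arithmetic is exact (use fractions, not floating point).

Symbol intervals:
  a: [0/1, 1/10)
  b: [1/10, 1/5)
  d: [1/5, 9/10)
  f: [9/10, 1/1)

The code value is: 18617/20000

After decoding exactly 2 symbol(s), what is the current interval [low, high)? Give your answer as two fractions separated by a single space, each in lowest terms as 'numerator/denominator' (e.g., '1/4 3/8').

Step 1: interval [0/1, 1/1), width = 1/1 - 0/1 = 1/1
  'a': [0/1 + 1/1*0/1, 0/1 + 1/1*1/10) = [0/1, 1/10)
  'b': [0/1 + 1/1*1/10, 0/1 + 1/1*1/5) = [1/10, 1/5)
  'd': [0/1 + 1/1*1/5, 0/1 + 1/1*9/10) = [1/5, 9/10)
  'f': [0/1 + 1/1*9/10, 0/1 + 1/1*1/1) = [9/10, 1/1) <- contains code 18617/20000
  emit 'f', narrow to [9/10, 1/1)
Step 2: interval [9/10, 1/1), width = 1/1 - 9/10 = 1/10
  'a': [9/10 + 1/10*0/1, 9/10 + 1/10*1/10) = [9/10, 91/100)
  'b': [9/10 + 1/10*1/10, 9/10 + 1/10*1/5) = [91/100, 23/25)
  'd': [9/10 + 1/10*1/5, 9/10 + 1/10*9/10) = [23/25, 99/100) <- contains code 18617/20000
  'f': [9/10 + 1/10*9/10, 9/10 + 1/10*1/1) = [99/100, 1/1)
  emit 'd', narrow to [23/25, 99/100)

Answer: 23/25 99/100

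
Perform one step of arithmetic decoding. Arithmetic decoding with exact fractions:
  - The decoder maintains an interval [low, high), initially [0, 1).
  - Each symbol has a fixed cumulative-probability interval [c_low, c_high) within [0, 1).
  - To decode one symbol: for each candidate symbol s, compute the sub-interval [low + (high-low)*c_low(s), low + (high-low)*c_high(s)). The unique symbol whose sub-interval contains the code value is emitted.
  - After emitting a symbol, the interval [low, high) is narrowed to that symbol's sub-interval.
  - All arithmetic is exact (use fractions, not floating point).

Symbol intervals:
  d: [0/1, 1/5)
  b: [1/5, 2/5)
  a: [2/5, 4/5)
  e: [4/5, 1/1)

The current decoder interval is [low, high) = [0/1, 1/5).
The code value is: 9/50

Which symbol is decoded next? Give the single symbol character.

Interval width = high − low = 1/5 − 0/1 = 1/5
Scaled code = (code − low) / width = (9/50 − 0/1) / 1/5 = 9/10
  d: [0/1, 1/5) 
  b: [1/5, 2/5) 
  a: [2/5, 4/5) 
  e: [4/5, 1/1) ← scaled code falls here ✓

Answer: e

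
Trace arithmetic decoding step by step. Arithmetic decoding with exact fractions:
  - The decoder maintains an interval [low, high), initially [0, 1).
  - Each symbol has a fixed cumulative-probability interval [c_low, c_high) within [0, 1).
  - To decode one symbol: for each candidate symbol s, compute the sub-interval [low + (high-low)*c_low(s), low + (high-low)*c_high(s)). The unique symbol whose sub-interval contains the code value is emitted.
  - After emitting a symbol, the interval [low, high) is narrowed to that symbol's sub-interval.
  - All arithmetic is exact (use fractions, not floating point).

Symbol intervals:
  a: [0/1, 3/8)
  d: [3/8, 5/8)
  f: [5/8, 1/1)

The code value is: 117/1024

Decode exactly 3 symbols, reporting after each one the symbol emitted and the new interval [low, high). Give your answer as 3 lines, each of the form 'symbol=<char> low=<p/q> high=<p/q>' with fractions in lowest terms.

Answer: symbol=a low=0/1 high=3/8
symbol=a low=0/1 high=9/64
symbol=f low=45/512 high=9/64

Derivation:
Step 1: interval [0/1, 1/1), width = 1/1 - 0/1 = 1/1
  'a': [0/1 + 1/1*0/1, 0/1 + 1/1*3/8) = [0/1, 3/8) <- contains code 117/1024
  'd': [0/1 + 1/1*3/8, 0/1 + 1/1*5/8) = [3/8, 5/8)
  'f': [0/1 + 1/1*5/8, 0/1 + 1/1*1/1) = [5/8, 1/1)
  emit 'a', narrow to [0/1, 3/8)
Step 2: interval [0/1, 3/8), width = 3/8 - 0/1 = 3/8
  'a': [0/1 + 3/8*0/1, 0/1 + 3/8*3/8) = [0/1, 9/64) <- contains code 117/1024
  'd': [0/1 + 3/8*3/8, 0/1 + 3/8*5/8) = [9/64, 15/64)
  'f': [0/1 + 3/8*5/8, 0/1 + 3/8*1/1) = [15/64, 3/8)
  emit 'a', narrow to [0/1, 9/64)
Step 3: interval [0/1, 9/64), width = 9/64 - 0/1 = 9/64
  'a': [0/1 + 9/64*0/1, 0/1 + 9/64*3/8) = [0/1, 27/512)
  'd': [0/1 + 9/64*3/8, 0/1 + 9/64*5/8) = [27/512, 45/512)
  'f': [0/1 + 9/64*5/8, 0/1 + 9/64*1/1) = [45/512, 9/64) <- contains code 117/1024
  emit 'f', narrow to [45/512, 9/64)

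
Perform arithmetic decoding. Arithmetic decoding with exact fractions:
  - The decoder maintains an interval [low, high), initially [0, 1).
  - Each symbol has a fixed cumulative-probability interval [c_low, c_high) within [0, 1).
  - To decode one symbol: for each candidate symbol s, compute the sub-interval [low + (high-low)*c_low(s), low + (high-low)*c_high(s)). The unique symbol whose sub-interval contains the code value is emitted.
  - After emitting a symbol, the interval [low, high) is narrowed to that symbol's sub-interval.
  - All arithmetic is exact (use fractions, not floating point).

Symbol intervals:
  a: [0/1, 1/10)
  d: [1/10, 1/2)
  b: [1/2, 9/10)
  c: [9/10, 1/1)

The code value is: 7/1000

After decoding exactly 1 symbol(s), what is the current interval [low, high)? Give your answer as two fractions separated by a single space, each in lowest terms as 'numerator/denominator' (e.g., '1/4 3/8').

Answer: 0/1 1/10

Derivation:
Step 1: interval [0/1, 1/1), width = 1/1 - 0/1 = 1/1
  'a': [0/1 + 1/1*0/1, 0/1 + 1/1*1/10) = [0/1, 1/10) <- contains code 7/1000
  'd': [0/1 + 1/1*1/10, 0/1 + 1/1*1/2) = [1/10, 1/2)
  'b': [0/1 + 1/1*1/2, 0/1 + 1/1*9/10) = [1/2, 9/10)
  'c': [0/1 + 1/1*9/10, 0/1 + 1/1*1/1) = [9/10, 1/1)
  emit 'a', narrow to [0/1, 1/10)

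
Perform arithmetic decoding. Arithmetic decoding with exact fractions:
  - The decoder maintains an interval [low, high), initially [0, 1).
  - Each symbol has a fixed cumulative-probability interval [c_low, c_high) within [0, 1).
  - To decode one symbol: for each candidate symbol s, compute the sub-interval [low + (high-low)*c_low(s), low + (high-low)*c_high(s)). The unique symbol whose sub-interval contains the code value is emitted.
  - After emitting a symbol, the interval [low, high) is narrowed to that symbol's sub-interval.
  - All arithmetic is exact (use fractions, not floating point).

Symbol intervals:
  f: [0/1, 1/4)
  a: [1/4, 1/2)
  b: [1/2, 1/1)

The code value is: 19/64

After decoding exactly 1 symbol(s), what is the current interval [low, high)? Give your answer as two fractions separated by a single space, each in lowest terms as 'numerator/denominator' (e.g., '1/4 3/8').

Step 1: interval [0/1, 1/1), width = 1/1 - 0/1 = 1/1
  'f': [0/1 + 1/1*0/1, 0/1 + 1/1*1/4) = [0/1, 1/4)
  'a': [0/1 + 1/1*1/4, 0/1 + 1/1*1/2) = [1/4, 1/2) <- contains code 19/64
  'b': [0/1 + 1/1*1/2, 0/1 + 1/1*1/1) = [1/2, 1/1)
  emit 'a', narrow to [1/4, 1/2)

Answer: 1/4 1/2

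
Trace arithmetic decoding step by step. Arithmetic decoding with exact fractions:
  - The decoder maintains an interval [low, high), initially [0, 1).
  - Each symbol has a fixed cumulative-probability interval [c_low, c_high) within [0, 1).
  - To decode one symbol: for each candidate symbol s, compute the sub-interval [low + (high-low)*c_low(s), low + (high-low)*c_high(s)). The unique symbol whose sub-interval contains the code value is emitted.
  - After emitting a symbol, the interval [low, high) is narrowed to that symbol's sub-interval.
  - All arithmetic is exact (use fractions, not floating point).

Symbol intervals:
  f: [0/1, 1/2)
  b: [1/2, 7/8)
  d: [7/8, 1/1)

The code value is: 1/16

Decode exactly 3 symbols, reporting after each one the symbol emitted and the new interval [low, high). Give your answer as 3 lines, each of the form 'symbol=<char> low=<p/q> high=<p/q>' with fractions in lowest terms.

Step 1: interval [0/1, 1/1), width = 1/1 - 0/1 = 1/1
  'f': [0/1 + 1/1*0/1, 0/1 + 1/1*1/2) = [0/1, 1/2) <- contains code 1/16
  'b': [0/1 + 1/1*1/2, 0/1 + 1/1*7/8) = [1/2, 7/8)
  'd': [0/1 + 1/1*7/8, 0/1 + 1/1*1/1) = [7/8, 1/1)
  emit 'f', narrow to [0/1, 1/2)
Step 2: interval [0/1, 1/2), width = 1/2 - 0/1 = 1/2
  'f': [0/1 + 1/2*0/1, 0/1 + 1/2*1/2) = [0/1, 1/4) <- contains code 1/16
  'b': [0/1 + 1/2*1/2, 0/1 + 1/2*7/8) = [1/4, 7/16)
  'd': [0/1 + 1/2*7/8, 0/1 + 1/2*1/1) = [7/16, 1/2)
  emit 'f', narrow to [0/1, 1/4)
Step 3: interval [0/1, 1/4), width = 1/4 - 0/1 = 1/4
  'f': [0/1 + 1/4*0/1, 0/1 + 1/4*1/2) = [0/1, 1/8) <- contains code 1/16
  'b': [0/1 + 1/4*1/2, 0/1 + 1/4*7/8) = [1/8, 7/32)
  'd': [0/1 + 1/4*7/8, 0/1 + 1/4*1/1) = [7/32, 1/4)
  emit 'f', narrow to [0/1, 1/8)

Answer: symbol=f low=0/1 high=1/2
symbol=f low=0/1 high=1/4
symbol=f low=0/1 high=1/8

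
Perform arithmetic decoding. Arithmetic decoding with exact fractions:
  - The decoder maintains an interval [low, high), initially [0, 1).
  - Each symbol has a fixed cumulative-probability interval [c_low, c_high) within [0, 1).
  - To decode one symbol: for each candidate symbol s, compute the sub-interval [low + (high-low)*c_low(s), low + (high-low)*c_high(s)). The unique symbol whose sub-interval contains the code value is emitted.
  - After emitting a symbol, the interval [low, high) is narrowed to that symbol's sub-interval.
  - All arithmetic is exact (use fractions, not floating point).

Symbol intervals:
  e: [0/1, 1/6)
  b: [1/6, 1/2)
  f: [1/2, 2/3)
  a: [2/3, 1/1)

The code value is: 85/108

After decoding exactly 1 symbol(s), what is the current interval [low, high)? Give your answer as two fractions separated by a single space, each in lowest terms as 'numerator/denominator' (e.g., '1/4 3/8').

Answer: 2/3 1/1

Derivation:
Step 1: interval [0/1, 1/1), width = 1/1 - 0/1 = 1/1
  'e': [0/1 + 1/1*0/1, 0/1 + 1/1*1/6) = [0/1, 1/6)
  'b': [0/1 + 1/1*1/6, 0/1 + 1/1*1/2) = [1/6, 1/2)
  'f': [0/1 + 1/1*1/2, 0/1 + 1/1*2/3) = [1/2, 2/3)
  'a': [0/1 + 1/1*2/3, 0/1 + 1/1*1/1) = [2/3, 1/1) <- contains code 85/108
  emit 'a', narrow to [2/3, 1/1)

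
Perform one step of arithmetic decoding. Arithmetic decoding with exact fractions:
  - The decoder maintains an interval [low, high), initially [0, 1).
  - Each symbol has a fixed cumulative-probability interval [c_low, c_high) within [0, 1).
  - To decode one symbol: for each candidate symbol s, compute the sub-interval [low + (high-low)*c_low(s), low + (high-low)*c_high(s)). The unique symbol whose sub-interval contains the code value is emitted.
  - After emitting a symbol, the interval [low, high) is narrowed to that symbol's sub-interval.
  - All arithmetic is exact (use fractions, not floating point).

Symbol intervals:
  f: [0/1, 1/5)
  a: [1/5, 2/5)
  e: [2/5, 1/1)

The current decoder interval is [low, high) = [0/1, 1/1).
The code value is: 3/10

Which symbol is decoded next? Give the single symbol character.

Interval width = high − low = 1/1 − 0/1 = 1/1
Scaled code = (code − low) / width = (3/10 − 0/1) / 1/1 = 3/10
  f: [0/1, 1/5) 
  a: [1/5, 2/5) ← scaled code falls here ✓
  e: [2/5, 1/1) 

Answer: a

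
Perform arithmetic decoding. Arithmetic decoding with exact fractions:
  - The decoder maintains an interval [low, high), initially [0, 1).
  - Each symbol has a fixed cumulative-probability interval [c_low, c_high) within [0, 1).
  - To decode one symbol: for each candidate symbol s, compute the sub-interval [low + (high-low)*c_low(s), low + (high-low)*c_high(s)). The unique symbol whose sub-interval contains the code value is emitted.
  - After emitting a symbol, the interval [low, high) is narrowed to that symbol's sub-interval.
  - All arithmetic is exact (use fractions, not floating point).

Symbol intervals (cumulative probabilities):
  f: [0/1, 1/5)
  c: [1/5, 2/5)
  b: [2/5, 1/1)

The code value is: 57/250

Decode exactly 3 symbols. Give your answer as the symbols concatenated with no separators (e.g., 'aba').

Step 1: interval [0/1, 1/1), width = 1/1 - 0/1 = 1/1
  'f': [0/1 + 1/1*0/1, 0/1 + 1/1*1/5) = [0/1, 1/5)
  'c': [0/1 + 1/1*1/5, 0/1 + 1/1*2/5) = [1/5, 2/5) <- contains code 57/250
  'b': [0/1 + 1/1*2/5, 0/1 + 1/1*1/1) = [2/5, 1/1)
  emit 'c', narrow to [1/5, 2/5)
Step 2: interval [1/5, 2/5), width = 2/5 - 1/5 = 1/5
  'f': [1/5 + 1/5*0/1, 1/5 + 1/5*1/5) = [1/5, 6/25) <- contains code 57/250
  'c': [1/5 + 1/5*1/5, 1/5 + 1/5*2/5) = [6/25, 7/25)
  'b': [1/5 + 1/5*2/5, 1/5 + 1/5*1/1) = [7/25, 2/5)
  emit 'f', narrow to [1/5, 6/25)
Step 3: interval [1/5, 6/25), width = 6/25 - 1/5 = 1/25
  'f': [1/5 + 1/25*0/1, 1/5 + 1/25*1/5) = [1/5, 26/125)
  'c': [1/5 + 1/25*1/5, 1/5 + 1/25*2/5) = [26/125, 27/125)
  'b': [1/5 + 1/25*2/5, 1/5 + 1/25*1/1) = [27/125, 6/25) <- contains code 57/250
  emit 'b', narrow to [27/125, 6/25)

Answer: cfb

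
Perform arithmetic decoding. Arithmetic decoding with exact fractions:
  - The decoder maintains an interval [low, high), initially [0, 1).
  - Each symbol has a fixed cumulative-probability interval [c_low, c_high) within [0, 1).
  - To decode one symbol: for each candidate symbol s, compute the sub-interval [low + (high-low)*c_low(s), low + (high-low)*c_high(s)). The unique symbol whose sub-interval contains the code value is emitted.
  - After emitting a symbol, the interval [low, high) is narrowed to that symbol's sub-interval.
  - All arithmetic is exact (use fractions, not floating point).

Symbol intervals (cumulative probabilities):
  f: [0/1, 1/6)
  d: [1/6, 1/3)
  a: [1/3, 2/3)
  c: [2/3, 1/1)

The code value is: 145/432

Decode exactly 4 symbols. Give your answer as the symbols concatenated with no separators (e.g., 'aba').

Answer: affd

Derivation:
Step 1: interval [0/1, 1/1), width = 1/1 - 0/1 = 1/1
  'f': [0/1 + 1/1*0/1, 0/1 + 1/1*1/6) = [0/1, 1/6)
  'd': [0/1 + 1/1*1/6, 0/1 + 1/1*1/3) = [1/6, 1/3)
  'a': [0/1 + 1/1*1/3, 0/1 + 1/1*2/3) = [1/3, 2/3) <- contains code 145/432
  'c': [0/1 + 1/1*2/3, 0/1 + 1/1*1/1) = [2/3, 1/1)
  emit 'a', narrow to [1/3, 2/3)
Step 2: interval [1/3, 2/3), width = 2/3 - 1/3 = 1/3
  'f': [1/3 + 1/3*0/1, 1/3 + 1/3*1/6) = [1/3, 7/18) <- contains code 145/432
  'd': [1/3 + 1/3*1/6, 1/3 + 1/3*1/3) = [7/18, 4/9)
  'a': [1/3 + 1/3*1/3, 1/3 + 1/3*2/3) = [4/9, 5/9)
  'c': [1/3 + 1/3*2/3, 1/3 + 1/3*1/1) = [5/9, 2/3)
  emit 'f', narrow to [1/3, 7/18)
Step 3: interval [1/3, 7/18), width = 7/18 - 1/3 = 1/18
  'f': [1/3 + 1/18*0/1, 1/3 + 1/18*1/6) = [1/3, 37/108) <- contains code 145/432
  'd': [1/3 + 1/18*1/6, 1/3 + 1/18*1/3) = [37/108, 19/54)
  'a': [1/3 + 1/18*1/3, 1/3 + 1/18*2/3) = [19/54, 10/27)
  'c': [1/3 + 1/18*2/3, 1/3 + 1/18*1/1) = [10/27, 7/18)
  emit 'f', narrow to [1/3, 37/108)
Step 4: interval [1/3, 37/108), width = 37/108 - 1/3 = 1/108
  'f': [1/3 + 1/108*0/1, 1/3 + 1/108*1/6) = [1/3, 217/648)
  'd': [1/3 + 1/108*1/6, 1/3 + 1/108*1/3) = [217/648, 109/324) <- contains code 145/432
  'a': [1/3 + 1/108*1/3, 1/3 + 1/108*2/3) = [109/324, 55/162)
  'c': [1/3 + 1/108*2/3, 1/3 + 1/108*1/1) = [55/162, 37/108)
  emit 'd', narrow to [217/648, 109/324)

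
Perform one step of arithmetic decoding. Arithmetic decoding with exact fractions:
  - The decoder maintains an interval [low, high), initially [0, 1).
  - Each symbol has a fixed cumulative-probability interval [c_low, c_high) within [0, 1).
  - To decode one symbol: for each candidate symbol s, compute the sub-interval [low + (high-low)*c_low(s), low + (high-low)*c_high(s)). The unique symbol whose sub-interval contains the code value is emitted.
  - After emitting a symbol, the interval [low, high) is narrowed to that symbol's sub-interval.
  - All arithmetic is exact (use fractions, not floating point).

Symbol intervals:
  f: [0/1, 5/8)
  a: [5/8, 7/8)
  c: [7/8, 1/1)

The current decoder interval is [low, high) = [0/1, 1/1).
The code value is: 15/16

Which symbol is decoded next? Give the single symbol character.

Interval width = high − low = 1/1 − 0/1 = 1/1
Scaled code = (code − low) / width = (15/16 − 0/1) / 1/1 = 15/16
  f: [0/1, 5/8) 
  a: [5/8, 7/8) 
  c: [7/8, 1/1) ← scaled code falls here ✓

Answer: c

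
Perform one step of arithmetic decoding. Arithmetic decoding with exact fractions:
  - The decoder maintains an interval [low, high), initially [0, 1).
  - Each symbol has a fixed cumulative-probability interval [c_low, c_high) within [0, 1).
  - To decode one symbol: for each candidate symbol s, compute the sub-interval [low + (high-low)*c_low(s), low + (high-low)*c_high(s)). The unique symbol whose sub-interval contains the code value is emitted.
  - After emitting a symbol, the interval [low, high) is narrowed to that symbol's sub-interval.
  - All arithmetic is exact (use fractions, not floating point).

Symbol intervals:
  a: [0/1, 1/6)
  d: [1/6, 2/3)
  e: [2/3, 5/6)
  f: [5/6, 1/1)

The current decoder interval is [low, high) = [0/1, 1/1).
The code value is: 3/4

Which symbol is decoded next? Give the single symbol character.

Interval width = high − low = 1/1 − 0/1 = 1/1
Scaled code = (code − low) / width = (3/4 − 0/1) / 1/1 = 3/4
  a: [0/1, 1/6) 
  d: [1/6, 2/3) 
  e: [2/3, 5/6) ← scaled code falls here ✓
  f: [5/6, 1/1) 

Answer: e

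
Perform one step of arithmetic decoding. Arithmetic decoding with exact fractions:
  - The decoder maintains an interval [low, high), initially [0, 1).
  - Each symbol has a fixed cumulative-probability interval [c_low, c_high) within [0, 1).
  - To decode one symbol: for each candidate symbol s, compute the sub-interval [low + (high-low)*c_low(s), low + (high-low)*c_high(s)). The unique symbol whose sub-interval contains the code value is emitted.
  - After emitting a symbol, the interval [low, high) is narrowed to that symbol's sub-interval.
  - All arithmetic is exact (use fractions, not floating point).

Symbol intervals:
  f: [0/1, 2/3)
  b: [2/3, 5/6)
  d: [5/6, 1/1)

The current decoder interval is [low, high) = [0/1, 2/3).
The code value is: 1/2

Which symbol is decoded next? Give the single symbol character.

Answer: b

Derivation:
Interval width = high − low = 2/3 − 0/1 = 2/3
Scaled code = (code − low) / width = (1/2 − 0/1) / 2/3 = 3/4
  f: [0/1, 2/3) 
  b: [2/3, 5/6) ← scaled code falls here ✓
  d: [5/6, 1/1) 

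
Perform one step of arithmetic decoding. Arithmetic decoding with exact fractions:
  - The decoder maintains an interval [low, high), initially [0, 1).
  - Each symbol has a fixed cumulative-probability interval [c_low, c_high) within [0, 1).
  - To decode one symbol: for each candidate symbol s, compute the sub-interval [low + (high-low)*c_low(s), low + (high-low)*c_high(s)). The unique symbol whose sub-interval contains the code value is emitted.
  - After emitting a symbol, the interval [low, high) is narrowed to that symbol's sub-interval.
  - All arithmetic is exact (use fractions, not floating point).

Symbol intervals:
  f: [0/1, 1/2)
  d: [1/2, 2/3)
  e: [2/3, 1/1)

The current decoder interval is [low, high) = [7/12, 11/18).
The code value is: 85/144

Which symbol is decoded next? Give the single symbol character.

Interval width = high − low = 11/18 − 7/12 = 1/36
Scaled code = (code − low) / width = (85/144 − 7/12) / 1/36 = 1/4
  f: [0/1, 1/2) ← scaled code falls here ✓
  d: [1/2, 2/3) 
  e: [2/3, 1/1) 

Answer: f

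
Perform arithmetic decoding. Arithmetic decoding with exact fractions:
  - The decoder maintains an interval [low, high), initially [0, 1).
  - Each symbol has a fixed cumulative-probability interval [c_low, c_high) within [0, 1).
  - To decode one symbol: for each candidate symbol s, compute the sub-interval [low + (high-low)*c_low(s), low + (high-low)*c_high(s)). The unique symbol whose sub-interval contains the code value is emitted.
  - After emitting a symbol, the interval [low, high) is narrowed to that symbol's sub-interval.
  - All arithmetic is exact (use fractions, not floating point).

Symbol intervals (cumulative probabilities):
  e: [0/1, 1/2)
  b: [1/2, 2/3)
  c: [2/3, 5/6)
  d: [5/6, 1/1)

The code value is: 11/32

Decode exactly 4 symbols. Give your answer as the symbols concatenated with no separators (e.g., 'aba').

Answer: ecee

Derivation:
Step 1: interval [0/1, 1/1), width = 1/1 - 0/1 = 1/1
  'e': [0/1 + 1/1*0/1, 0/1 + 1/1*1/2) = [0/1, 1/2) <- contains code 11/32
  'b': [0/1 + 1/1*1/2, 0/1 + 1/1*2/3) = [1/2, 2/3)
  'c': [0/1 + 1/1*2/3, 0/1 + 1/1*5/6) = [2/3, 5/6)
  'd': [0/1 + 1/1*5/6, 0/1 + 1/1*1/1) = [5/6, 1/1)
  emit 'e', narrow to [0/1, 1/2)
Step 2: interval [0/1, 1/2), width = 1/2 - 0/1 = 1/2
  'e': [0/1 + 1/2*0/1, 0/1 + 1/2*1/2) = [0/1, 1/4)
  'b': [0/1 + 1/2*1/2, 0/1 + 1/2*2/3) = [1/4, 1/3)
  'c': [0/1 + 1/2*2/3, 0/1 + 1/2*5/6) = [1/3, 5/12) <- contains code 11/32
  'd': [0/1 + 1/2*5/6, 0/1 + 1/2*1/1) = [5/12, 1/2)
  emit 'c', narrow to [1/3, 5/12)
Step 3: interval [1/3, 5/12), width = 5/12 - 1/3 = 1/12
  'e': [1/3 + 1/12*0/1, 1/3 + 1/12*1/2) = [1/3, 3/8) <- contains code 11/32
  'b': [1/3 + 1/12*1/2, 1/3 + 1/12*2/3) = [3/8, 7/18)
  'c': [1/3 + 1/12*2/3, 1/3 + 1/12*5/6) = [7/18, 29/72)
  'd': [1/3 + 1/12*5/6, 1/3 + 1/12*1/1) = [29/72, 5/12)
  emit 'e', narrow to [1/3, 3/8)
Step 4: interval [1/3, 3/8), width = 3/8 - 1/3 = 1/24
  'e': [1/3 + 1/24*0/1, 1/3 + 1/24*1/2) = [1/3, 17/48) <- contains code 11/32
  'b': [1/3 + 1/24*1/2, 1/3 + 1/24*2/3) = [17/48, 13/36)
  'c': [1/3 + 1/24*2/3, 1/3 + 1/24*5/6) = [13/36, 53/144)
  'd': [1/3 + 1/24*5/6, 1/3 + 1/24*1/1) = [53/144, 3/8)
  emit 'e', narrow to [1/3, 17/48)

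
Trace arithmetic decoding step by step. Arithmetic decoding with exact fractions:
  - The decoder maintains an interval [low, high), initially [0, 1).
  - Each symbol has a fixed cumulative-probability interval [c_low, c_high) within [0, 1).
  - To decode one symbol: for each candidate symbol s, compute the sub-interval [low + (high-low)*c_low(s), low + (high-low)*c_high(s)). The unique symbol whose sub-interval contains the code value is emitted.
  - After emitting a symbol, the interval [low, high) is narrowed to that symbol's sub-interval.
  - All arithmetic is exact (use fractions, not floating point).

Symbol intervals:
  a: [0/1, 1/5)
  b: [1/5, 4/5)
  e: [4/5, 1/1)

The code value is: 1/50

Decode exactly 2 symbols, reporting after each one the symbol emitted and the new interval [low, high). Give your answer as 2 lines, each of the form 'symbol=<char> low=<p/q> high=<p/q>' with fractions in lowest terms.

Answer: symbol=a low=0/1 high=1/5
symbol=a low=0/1 high=1/25

Derivation:
Step 1: interval [0/1, 1/1), width = 1/1 - 0/1 = 1/1
  'a': [0/1 + 1/1*0/1, 0/1 + 1/1*1/5) = [0/1, 1/5) <- contains code 1/50
  'b': [0/1 + 1/1*1/5, 0/1 + 1/1*4/5) = [1/5, 4/5)
  'e': [0/1 + 1/1*4/5, 0/1 + 1/1*1/1) = [4/5, 1/1)
  emit 'a', narrow to [0/1, 1/5)
Step 2: interval [0/1, 1/5), width = 1/5 - 0/1 = 1/5
  'a': [0/1 + 1/5*0/1, 0/1 + 1/5*1/5) = [0/1, 1/25) <- contains code 1/50
  'b': [0/1 + 1/5*1/5, 0/1 + 1/5*4/5) = [1/25, 4/25)
  'e': [0/1 + 1/5*4/5, 0/1 + 1/5*1/1) = [4/25, 1/5)
  emit 'a', narrow to [0/1, 1/25)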